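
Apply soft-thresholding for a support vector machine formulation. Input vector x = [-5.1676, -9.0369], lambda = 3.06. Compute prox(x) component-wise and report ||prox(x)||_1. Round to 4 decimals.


Soft-thresholding with lambda = 3.06:
prox(-5.1676) = sign(-5.1676)*max(|-5.1676| - 3.06, 0) = -2.1076
prox(-9.0369) = sign(-9.0369)*max(|-9.0369| - 3.06, 0) = -5.9769
prox(x) = [-2.1076, -5.9769]
||prox(x)||_1 = 2.1076 + 5.9769 = 8.0845


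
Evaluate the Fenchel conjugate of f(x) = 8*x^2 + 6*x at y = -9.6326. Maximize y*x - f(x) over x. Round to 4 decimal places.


f*(y) = sup_x {y*x - a*x^2 - b*x} = sup_x {(y-b)*x - a*x^2}
FOC: (y - b) - 2a*x = 0 => x* = (y - b)/(2a)
x* = (-9.6326 - 6)/(2*8) = -0.977
f*(-9.6326) = (y-b)^2/(4a) = (-9.6326 - 6)^2/(4*8)
= 244.3782/32 = 7.6368


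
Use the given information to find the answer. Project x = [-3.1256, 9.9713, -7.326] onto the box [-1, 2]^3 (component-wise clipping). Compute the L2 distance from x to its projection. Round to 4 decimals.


Project each component onto [-1, 2].
clip(-3.1256) = -1.0, clip(9.9713) = 2.0, clip(-7.326) = -1.0
Projection = [-1.0, 2.0, -1.0]
Squared diffs: [4.5182, 63.5416, 40.0183]
Distance = sqrt(108.0781) = 10.3961


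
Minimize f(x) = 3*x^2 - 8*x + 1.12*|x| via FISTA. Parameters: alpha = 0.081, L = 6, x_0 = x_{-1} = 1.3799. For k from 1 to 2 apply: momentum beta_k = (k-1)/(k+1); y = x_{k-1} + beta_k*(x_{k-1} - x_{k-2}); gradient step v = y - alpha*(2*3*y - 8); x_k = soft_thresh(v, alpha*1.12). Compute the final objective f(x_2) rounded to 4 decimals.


FISTA on f(x) = 3*x^2 - 8*x + 1.12*|x|
L = 6, alpha = 0.081
Iteration 1: beta = 0.0, y = 1.3799 + 0.0*(1.3799 - 1.3799) = 1.3799
  grad(y) = 0.2794, v = y - alpha*grad = 1.3573
  prox(v) = soft_thresh(1.3573, 0.0907) = 1.2665
Iteration 2: beta = 0.3333, y = 1.2665 + 0.3333*(1.2665 - 1.3799) = 1.2288
  grad(y) = -0.6274, v = y - alpha*grad = 1.2796
  prox(v) = soft_thresh(1.2796, 0.0907) = 1.1889
f(x_2) = 3*1.1889^2 - 8*1.1889 + 1.12*|1.1889| = -3.9392


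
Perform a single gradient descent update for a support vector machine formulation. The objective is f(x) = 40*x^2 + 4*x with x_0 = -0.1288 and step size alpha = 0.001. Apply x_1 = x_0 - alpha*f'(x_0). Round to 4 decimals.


We compute the gradient at x_0 and apply the update.
f'(x) = 80*x + 4
f'(-0.1288) = 80*-0.1288 + 4 = -6.304
x_1 = -0.1288 - 0.001*-6.304 = -0.1225


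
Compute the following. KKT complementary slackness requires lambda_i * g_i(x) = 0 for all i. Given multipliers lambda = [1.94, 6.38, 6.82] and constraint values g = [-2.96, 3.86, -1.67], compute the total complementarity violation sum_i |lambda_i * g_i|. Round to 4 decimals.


KKT complementary slackness check:
lambda_1 * g_1 = 1.94 * -2.96 = -5.7424
lambda_2 * g_2 = 6.38 * 3.86 = 24.6268
lambda_3 * g_3 = 6.82 * -1.67 = -11.3894
Total violation = 5.7424 + 24.6268 + 11.3894 = 41.7586


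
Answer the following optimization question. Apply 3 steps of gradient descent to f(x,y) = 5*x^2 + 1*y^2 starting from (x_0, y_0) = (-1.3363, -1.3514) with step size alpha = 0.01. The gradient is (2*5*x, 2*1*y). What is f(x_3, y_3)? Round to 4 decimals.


Gradient descent on f(x,y) = 5*x^2 + 1*y^2.
Starting point: (-1.3363, -1.3514), alpha = 0.01
Step 1: grad_x = 2*5*-1.3363 = -13.363, grad_y = 2*1*-1.3514 = -2.7028
  x_1 = -1.3363 - 0.01*-13.363 = -1.2027
  y_1 = -1.3514 - 0.01*-2.7028 = -1.3244
Step 2: grad_x = 2*5*-1.2027 = -12.0267, grad_y = 2*1*-1.3244 = -2.6487
  x_2 = -1.2027 - 0.01*-12.0267 = -1.0824
  y_2 = -1.3244 - 0.01*-2.6487 = -1.2979
Step 3: grad_x = 2*5*-1.0824 = -10.824, grad_y = 2*1*-1.2979 = -2.5958
  x_3 = -1.0824 - 0.01*-10.824 = -0.9742
  y_3 = -1.2979 - 0.01*-2.5958 = -1.2719
f(-0.9742, -1.2719) = 5*(-0.9742)^2 + 1*(-1.2719)^2 = 6.3628


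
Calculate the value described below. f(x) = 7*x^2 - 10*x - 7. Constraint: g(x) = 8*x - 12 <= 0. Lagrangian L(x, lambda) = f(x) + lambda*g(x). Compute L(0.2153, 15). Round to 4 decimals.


Step 1: Evaluate f(x).
f(0.2153) = 7*0.2153^2 - 10*0.2153 - 7 = -8.8285
Step 2: Evaluate g(x).
g(0.2153) = 8*0.2153 - 12 = -10.2776
Step 3: Compute Lagrangian.
L = -8.8285 + 15*-10.2776 = -162.9925


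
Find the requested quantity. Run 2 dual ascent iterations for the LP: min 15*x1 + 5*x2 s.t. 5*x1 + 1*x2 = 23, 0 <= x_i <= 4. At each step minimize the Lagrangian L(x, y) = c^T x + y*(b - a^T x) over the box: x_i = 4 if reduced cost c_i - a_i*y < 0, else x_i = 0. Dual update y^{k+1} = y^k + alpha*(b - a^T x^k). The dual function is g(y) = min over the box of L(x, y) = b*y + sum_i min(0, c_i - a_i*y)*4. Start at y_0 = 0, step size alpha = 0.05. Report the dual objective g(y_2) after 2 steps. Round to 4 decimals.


Dual ascent for LP: min 15*x1 + 5*x2, 5*x1 + 1*x2 = 23, 0 <= x_i <= 4
Step 1: y^k = 0.0, reduced costs: (15.0, 5.0)
  x^k = (0.0, 0.0), subgradient = b - a^T x = 23.0
  y^{k+1} = 0.0 + 0.05*23.0 = 1.15
Step 2: y^k = 1.15, reduced costs: (9.25, 3.85)
  x^k = (0.0, 0.0), subgradient = b - a^T x = 23.0
  y^{k+1} = 1.15 + 0.05*23.0 = 2.3
Dual objective at y_2 = 2.3: reduced costs (3.5, 2.7), box minimizer x = (0.0, 0.0)
g(y_2) = b*y + (c1 - a1*y)*x1 + (c2 - a2*y)*x2 = 23*2.3 + 3.5*0.0 + 2.7*0.0 = 52.9 + 0.0 + 0.0 = 52.9


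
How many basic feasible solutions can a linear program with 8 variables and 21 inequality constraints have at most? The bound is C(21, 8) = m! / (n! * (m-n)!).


Each vertex corresponds to some choice of n active constraints out of m, so the number of vertices is at most C(m, n) = m! / (n!(m-n)!).
m = 21, n = 8
Numerator: 21 * 20 * 19 * 18 * 17 * 16 * 15 * 14
Denominator: 8! = 40320
C(21, 8) = 203490


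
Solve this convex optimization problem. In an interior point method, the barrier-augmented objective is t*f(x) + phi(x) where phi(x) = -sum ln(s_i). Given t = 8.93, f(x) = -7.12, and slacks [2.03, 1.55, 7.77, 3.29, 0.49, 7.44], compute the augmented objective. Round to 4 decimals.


Step 1: Compute log-barrier.
ln values: [0.708, 0.4383, 2.0503, 1.1909, -0.7133, 2.0069]
phi = -(0.708 + 0.4383 + 2.0503 + 1.1909 - 0.7133 + 2.0069) = -5.681
Step 2: Compute augmented objective.
t*f(x) = 8.93*-7.12 = -63.5816
Total = -63.5816 - 5.681 = -69.2626


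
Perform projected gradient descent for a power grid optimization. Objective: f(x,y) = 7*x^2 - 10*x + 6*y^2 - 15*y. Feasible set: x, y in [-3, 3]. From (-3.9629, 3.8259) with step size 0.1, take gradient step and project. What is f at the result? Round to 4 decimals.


Step 1: Compute gradient at (-3.9629, 3.8259).
grad_x = 2*7*-3.9629 - 10 = -65.4806
grad_y = 2*6*3.8259 - 15 = 30.9108
Step 2: Gradient step.
x_raw = -3.9629 - 0.1*-65.4806 = 2.5852
y_raw = 3.8259 - 0.1*30.9108 = 0.7348
Step 3: Project onto [-3, 3].
x_proj = clip(2.5852) = 2.5852
y_proj = clip(0.7348) = 0.7348
Step 4: Evaluate f.
f(2.5852, 0.7348) = 13.1472


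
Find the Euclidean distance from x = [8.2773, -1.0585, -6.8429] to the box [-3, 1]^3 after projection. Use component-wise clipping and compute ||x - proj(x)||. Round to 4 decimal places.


Project each component onto [-3, 1].
clip(8.2773) = 1.0, clip(-1.0585) = -1.0585, clip(-6.8429) = -3.0
Projection = [1.0, -1.0585, -3.0]
Squared diffs: [52.9591, 0.0, 14.7679]
Distance = sqrt(67.727) = 8.2296


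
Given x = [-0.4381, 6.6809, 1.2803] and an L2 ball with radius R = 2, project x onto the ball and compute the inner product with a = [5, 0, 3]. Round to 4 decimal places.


Step 1: Compute ||x|| (intermediates to 6 decimals).
||x|| = sqrt((-0.4381)^2 + 6.6809^2 + 1.2803^2) = 6.816563
Step 2: Project.
Since ||x|| > R, scale = R/||x|| = 2/6.816563 = 0.293403, proj(x) = scale * x
proj(x) = [-0.12854, 1.960196, 0.375644]
Step 3: Dot product.
a^T * proj(x) = 5*(-0.12854) + 0*1.960196 + 3*0.375644 = 0.4842


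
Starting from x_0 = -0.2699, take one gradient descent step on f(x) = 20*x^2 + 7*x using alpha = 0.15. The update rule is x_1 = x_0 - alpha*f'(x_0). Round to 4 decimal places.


We compute the gradient at x_0 and apply the update.
f'(x) = 40*x + 7
f'(-0.2699) = 40*-0.2699 + 7 = -3.796
x_1 = -0.2699 - 0.15*-3.796 = 0.2995


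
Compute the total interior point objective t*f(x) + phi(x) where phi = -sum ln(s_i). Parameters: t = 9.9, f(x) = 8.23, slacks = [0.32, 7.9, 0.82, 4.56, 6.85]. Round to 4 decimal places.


Step 1: Compute log-barrier.
ln values: [-1.1394, 2.0669, -0.1985, 1.5173, 1.9242]
phi = -(-1.1394 + 2.0669 - 0.1985 + 1.5173 + 1.9242) = -4.1705
Step 2: Compute augmented objective.
t*f(x) = 9.9*8.23 = 81.477
Total = 81.477 - 4.1705 = 77.3065


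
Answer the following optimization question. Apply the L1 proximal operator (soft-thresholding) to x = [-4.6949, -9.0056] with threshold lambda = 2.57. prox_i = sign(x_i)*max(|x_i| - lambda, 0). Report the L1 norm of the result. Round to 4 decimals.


Soft-thresholding with lambda = 2.57:
prox(-4.6949) = sign(-4.6949)*max(|-4.6949| - 2.57, 0) = -2.1249
prox(-9.0056) = sign(-9.0056)*max(|-9.0056| - 2.57, 0) = -6.4356
prox(x) = [-2.1249, -6.4356]
||prox(x)||_1 = 2.1249 + 6.4356 = 8.5605


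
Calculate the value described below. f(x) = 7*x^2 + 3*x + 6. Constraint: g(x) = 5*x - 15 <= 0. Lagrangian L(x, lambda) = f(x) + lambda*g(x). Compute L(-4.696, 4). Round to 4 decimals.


Step 1: Evaluate f(x).
f(-4.696) = 7*(-4.696)^2 + 3*(-4.696) + 6 = 146.2789
Step 2: Evaluate g(x).
g(-4.696) = 5*-4.696 - 15 = -38.48
Step 3: Compute Lagrangian.
L = 146.2789 + 4*-38.48 = -7.6411


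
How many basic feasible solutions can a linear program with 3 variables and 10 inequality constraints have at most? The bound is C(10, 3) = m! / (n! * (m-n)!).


Each vertex corresponds to some choice of n active constraints out of m, so the number of vertices is at most C(m, n) = m! / (n!(m-n)!).
m = 10, n = 3
Numerator: 10 * 9 * 8
Denominator: 3! = 6
C(10, 3) = 120


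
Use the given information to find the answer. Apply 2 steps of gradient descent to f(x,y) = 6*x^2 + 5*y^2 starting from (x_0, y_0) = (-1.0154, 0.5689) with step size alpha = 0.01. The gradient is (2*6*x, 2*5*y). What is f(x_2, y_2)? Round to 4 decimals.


Gradient descent on f(x,y) = 6*x^2 + 5*y^2.
Starting point: (-1.0154, 0.5689), alpha = 0.01
Step 1: grad_x = 2*6*-1.0154 = -12.1848, grad_y = 2*5*0.5689 = 5.689
  x_1 = -1.0154 - 0.01*-12.1848 = -0.8936
  y_1 = 0.5689 - 0.01*5.689 = 0.512
Step 2: grad_x = 2*6*-0.8936 = -10.7226, grad_y = 2*5*0.512 = 5.1201
  x_2 = -0.8936 - 0.01*-10.7226 = -0.7863
  y_2 = 0.512 - 0.01*5.1201 = 0.4608
f(-0.7863, 0.4608) = 6*(-0.7863)^2 + 5*0.4608^2 = 4.7716


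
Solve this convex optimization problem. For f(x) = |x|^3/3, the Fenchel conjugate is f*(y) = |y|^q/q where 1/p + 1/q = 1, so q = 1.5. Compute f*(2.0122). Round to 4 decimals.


The conjugate exponent q satisfies 1/p + 1/q = 1.
p = 3, so q = 3/(3 - 1) = 1.5
|y|^q = 2.0122^1.5 = 2.8543
f*(2.0122) = 2.8543 / 1.5 = 1.9029


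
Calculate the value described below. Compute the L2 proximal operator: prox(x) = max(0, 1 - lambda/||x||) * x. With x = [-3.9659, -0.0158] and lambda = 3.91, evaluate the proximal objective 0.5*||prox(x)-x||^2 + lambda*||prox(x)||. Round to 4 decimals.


Step 1: Compute ||x||.
||x|| = 3.9659
Step 2: Compute scaling factor.
scale = max(0, 1 - 3.91/3.9659) = 0.0141
Step 3: prox(x) = [-0.0559, -0.0002]
||prox(x)|| = 0.0559
Step 4: Proximal objective.
0.5*||prox-x||^2 = 7.6441
lambda*||prox|| = 0.2186
Total = 7.8627


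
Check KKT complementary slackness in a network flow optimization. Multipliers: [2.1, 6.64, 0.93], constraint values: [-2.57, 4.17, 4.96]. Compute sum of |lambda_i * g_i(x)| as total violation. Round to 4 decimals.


KKT complementary slackness check:
lambda_1 * g_1 = 2.1 * -2.57 = -5.397
lambda_2 * g_2 = 6.64 * 4.17 = 27.6888
lambda_3 * g_3 = 0.93 * 4.96 = 4.6128
Total violation = 5.397 + 27.6888 + 4.6128 = 37.6986


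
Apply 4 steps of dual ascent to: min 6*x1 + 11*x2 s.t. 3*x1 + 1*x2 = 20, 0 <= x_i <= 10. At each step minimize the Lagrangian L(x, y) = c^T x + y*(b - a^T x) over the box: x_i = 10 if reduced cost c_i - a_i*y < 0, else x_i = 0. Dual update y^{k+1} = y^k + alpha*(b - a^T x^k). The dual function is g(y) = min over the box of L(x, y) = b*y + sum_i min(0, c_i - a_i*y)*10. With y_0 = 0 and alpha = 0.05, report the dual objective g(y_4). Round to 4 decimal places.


Dual ascent for LP: min 6*x1 + 11*x2, 3*x1 + 1*x2 = 20, 0 <= x_i <= 10
Step 1: y^k = 0.0, reduced costs: (6.0, 11.0)
  x^k = (0.0, 0.0), subgradient = b - a^T x = 20.0
  y^{k+1} = 0.0 + 0.05*20.0 = 1.0
Step 2: y^k = 1.0, reduced costs: (3.0, 10.0)
  x^k = (0.0, 0.0), subgradient = b - a^T x = 20.0
  y^{k+1} = 1.0 + 0.05*20.0 = 2.0
Step 3: y^k = 2.0, reduced costs: (0.0, 9.0)
  x^k = (0.0, 0.0), subgradient = b - a^T x = 20.0
  y^{k+1} = 2.0 + 0.05*20.0 = 3.0
Step 4: y^k = 3.0, reduced costs: (-3.0, 8.0)
  x^k = (10.0, 0.0), subgradient = b - a^T x = -10.0
  y^{k+1} = 3.0 + 0.05*-10.0 = 2.5
Dual objective at y_4 = 2.5: reduced costs (-1.5, 8.5), box minimizer x = (10.0, 0.0)
g(y_4) = b*y + (c1 - a1*y)*x1 + (c2 - a2*y)*x2 = 20*2.5 + (-1.5)*10.0 + 8.5*0.0 = 50.0 - 15.0 + 0.0 = 35.0


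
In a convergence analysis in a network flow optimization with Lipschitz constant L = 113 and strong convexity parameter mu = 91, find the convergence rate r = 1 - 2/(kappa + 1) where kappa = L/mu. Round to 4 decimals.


Step 1: Compute the condition number.
kappa = L/mu = 113/91 = 1.2418
Step 2: Compute the convergence rate.
r = 1 - 2/(kappa + 1) = 1 - 2*mu/(L + mu) = (L - mu)/(L + mu) = 22/204 = 0.1078


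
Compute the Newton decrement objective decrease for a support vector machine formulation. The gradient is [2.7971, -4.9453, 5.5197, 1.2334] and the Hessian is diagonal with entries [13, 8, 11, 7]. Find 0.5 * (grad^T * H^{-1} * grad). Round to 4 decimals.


Step 1: H is diagonal, so H^(-1) * g = [0.2152, -0.6182, 0.5018, 0.1762].
Step 2: g^T H^(-1) g = sum_i g_i^2 / H_ii
  = (2.7971)^2/13 + (-4.9453)^2/8 + (5.5197)^2/11 + (1.2334)^2/7
  = 0.6018 + 3.057 + 2.7697 + 0.2173 = 6.6459
Step 3: Objective decrease = 0.5 * g^T H^(-1) g = 3.3229


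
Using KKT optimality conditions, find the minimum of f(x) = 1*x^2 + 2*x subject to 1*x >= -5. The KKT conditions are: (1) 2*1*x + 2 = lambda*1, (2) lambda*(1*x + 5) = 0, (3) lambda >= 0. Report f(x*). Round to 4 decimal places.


Step 1: Try lambda = 0 (constraint inactive).
Stationarity: 2*1*x + 2 = 0
x* = -2/(2*1) = -1.0
Check constraint: 1*-1.0 = -1.0 >= -5 -- satisfied.
Step 2: Compute optimal value.
f(x*) = 1*(-1.0)^2 + 2*(-1.0) = -1.0


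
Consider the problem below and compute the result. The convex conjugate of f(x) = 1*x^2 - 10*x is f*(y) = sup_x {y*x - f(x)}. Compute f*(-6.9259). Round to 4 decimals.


f*(y) = sup_x {y*x - a*x^2 - b*x} = sup_x {(y-b)*x - a*x^2}
FOC: (y - b) - 2a*x = 0 => x* = (y - b)/(2a)
x* = (-6.9259 + 10)/(2*1) = 1.5371
f*(-6.9259) = (y-b)^2/(4a) = (-6.9259 + 10)^2/(4*1)
= 9.4501/4 = 2.3625


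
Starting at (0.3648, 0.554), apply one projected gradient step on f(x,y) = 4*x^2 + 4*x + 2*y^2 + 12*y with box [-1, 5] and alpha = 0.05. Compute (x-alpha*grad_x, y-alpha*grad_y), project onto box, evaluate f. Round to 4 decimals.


Step 1: Compute gradient at (0.3648, 0.554).
grad_x = 2*4*0.3648 + 4 = 6.9184
grad_y = 2*2*0.554 + 12 = 14.216
Step 2: Gradient step.
x_raw = 0.3648 - 0.05*6.9184 = 0.0189
y_raw = 0.554 - 0.05*14.216 = -0.1568
Step 3: Project onto [-1, 5].
x_proj = clip(0.0189) = 0.0189
y_proj = clip(-0.1568) = -0.1568
Step 4: Evaluate f.
f(0.0189, -0.1568) = -1.7555


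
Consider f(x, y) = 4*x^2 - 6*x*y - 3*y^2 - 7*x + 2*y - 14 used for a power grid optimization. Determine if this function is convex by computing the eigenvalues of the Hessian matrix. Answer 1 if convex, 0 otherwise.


The Hessian of f(x,y) = 4*x^2 - 6*x*y - 3*y^2 - 7*x + 2*y - 14 is:
H = [[8, -6], [-6, -6]]
Trace = 8 - 6 = 2
Determinant = 8*-6 - (-6)^2 = -84
Discriminant = (2)^2 - 4*-84 = 340.0
Eigenvalues: lambda_1 = -8.2195, lambda_2 = 10.2195
The function is not convex.

0


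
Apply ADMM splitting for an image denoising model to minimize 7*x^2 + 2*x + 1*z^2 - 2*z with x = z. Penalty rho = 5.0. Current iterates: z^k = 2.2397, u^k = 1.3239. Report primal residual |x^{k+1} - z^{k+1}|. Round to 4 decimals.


ADMM iteration with rho = 5.0, z^k = 2.2397, u^k = 1.3239
Step 1: x-update.
Minimize 7*x^2 + 2*x + (5.0/2)*(x - 2.2397 + 1.3239)^2
FOC: (2*7 + 5.0)*x = -2 + 5.0*(2.2397 - 1.3239)
x^{k+1} = 0.1357
Step 2: z-update.
Minimize 1*z^2 - 2*z + (5.0/2)*(0.1357 - z + 1.3239)^2
FOC: (2*1 + 5.0)*z = 2 + 5.0*(0.1357 + 1.3239)
z^{k+1} = 1.3283
Step 3: u-update.
u^{k+1} = 1.3239 + 0.1357 - 1.3283 = 0.1313
Step 4: Primal residual = |0.1357 - 1.3283| = 1.1926


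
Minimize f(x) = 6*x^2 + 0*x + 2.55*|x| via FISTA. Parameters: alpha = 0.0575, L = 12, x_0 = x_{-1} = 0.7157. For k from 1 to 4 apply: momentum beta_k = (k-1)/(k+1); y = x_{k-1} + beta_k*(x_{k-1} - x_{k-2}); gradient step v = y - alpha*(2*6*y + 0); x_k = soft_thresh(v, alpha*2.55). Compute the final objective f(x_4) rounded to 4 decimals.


FISTA on f(x) = 6*x^2 + 0*x + 2.55*|x|
L = 12, alpha = 0.0575
Iteration 1: beta = 0.0, y = 0.7157 + 0.0*(0.7157 - 0.7157) = 0.7157
  grad(y) = 8.5884, v = y - alpha*grad = 0.2219
  prox(v) = soft_thresh(0.2219, 0.1466) = 0.0752
Iteration 2: beta = 0.3333, y = 0.0752 + 0.3333*(0.0752 - 0.7157) = -0.1382
  grad(y) = -1.6589, v = y - alpha*grad = -0.0429
  prox(v) = soft_thresh(-0.0429, 0.1466) = 0.0
Iteration 3: beta = 0.5, y = 0.0 + 0.5*(0.0 - 0.0752) = -0.0376
  grad(y) = -0.4515, v = y - alpha*grad = -0.0117
  prox(v) = soft_thresh(-0.0117, 0.1466) = 0.0
Iteration 4: beta = 0.6, y = 0.0 + 0.6*(0.0 - 0.0) = 0.0
  grad(y) = 0.0, v = y - alpha*grad = 0.0
  prox(v) = soft_thresh(0.0, 0.1466) = 0.0
f(x_4) = 6*0.0^2 + 0*0.0 + 2.55*|0.0| = 0.0


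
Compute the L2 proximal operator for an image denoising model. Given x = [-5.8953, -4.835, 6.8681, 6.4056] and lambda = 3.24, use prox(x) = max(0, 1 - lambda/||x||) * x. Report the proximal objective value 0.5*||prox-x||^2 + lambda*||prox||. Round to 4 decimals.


Step 1: Compute ||x||.
||x|| = 12.0969
Step 2: Compute scaling factor.
scale = max(0, 1 - 3.24/12.0969) = 0.7322
Step 3: prox(x) = [-4.3163, -3.54, 5.0286, 4.6899]
||prox(x)|| = 8.8569
Step 4: Proximal objective.
0.5*||prox-x||^2 = 5.2488
lambda*||prox|| = 28.6964
Total = 33.9451


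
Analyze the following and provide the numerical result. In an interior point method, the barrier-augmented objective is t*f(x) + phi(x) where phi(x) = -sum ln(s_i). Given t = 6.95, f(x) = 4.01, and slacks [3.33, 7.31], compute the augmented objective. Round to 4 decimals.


Step 1: Compute log-barrier.
ln values: [1.203, 1.9892]
phi = -(1.203 + 1.9892) = -3.1922
Step 2: Compute augmented objective.
t*f(x) = 6.95*4.01 = 27.8695
Total = 27.8695 - 3.1922 = 24.6773


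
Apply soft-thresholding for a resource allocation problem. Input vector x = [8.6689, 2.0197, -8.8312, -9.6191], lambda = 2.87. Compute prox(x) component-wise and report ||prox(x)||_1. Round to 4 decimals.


Soft-thresholding with lambda = 2.87:
prox(8.6689) = sign(8.6689)*max(|8.6689| - 2.87, 0) = 5.7989
prox(2.0197) = sign(2.0197)*max(|2.0197| - 2.87, 0) = 0.0
prox(-8.8312) = sign(-8.8312)*max(|-8.8312| - 2.87, 0) = -5.9612
prox(-9.6191) = sign(-9.6191)*max(|-9.6191| - 2.87, 0) = -6.7491
prox(x) = [5.7989, 0.0, -5.9612, -6.7491]
||prox(x)||_1 = 5.7989 + 0.0 + 5.9612 + 6.7491 = 18.5092


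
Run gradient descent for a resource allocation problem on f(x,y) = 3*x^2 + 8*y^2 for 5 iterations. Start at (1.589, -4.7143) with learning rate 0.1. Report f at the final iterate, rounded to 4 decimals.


Gradient descent on f(x,y) = 3*x^2 + 8*y^2.
Starting point: (1.589, -4.7143), alpha = 0.1
Step 1: grad_x = 2*3*1.589 = 9.534, grad_y = 2*8*-4.7143 = -75.4288
  x_1 = 1.589 - 0.1*9.534 = 0.6356
  y_1 = -4.7143 - 0.1*-75.4288 = 2.8286
Step 2: grad_x = 2*3*0.6356 = 3.8136, grad_y = 2*8*2.8286 = 45.2573
  x_2 = 0.6356 - 0.1*3.8136 = 0.2542
  y_2 = 2.8286 - 0.1*45.2573 = -1.6971
Step 3: grad_x = 2*3*0.2542 = 1.5254, grad_y = 2*8*-1.6971 = -27.1544
  x_3 = 0.2542 - 0.1*1.5254 = 0.1017
  y_3 = -1.6971 - 0.1*-27.1544 = 1.0183
Step 4: grad_x = 2*3*0.1017 = 0.6102, grad_y = 2*8*1.0183 = 16.2926
  x_4 = 0.1017 - 0.1*0.6102 = 0.0407
  y_4 = 1.0183 - 0.1*16.2926 = -0.611
Step 5: grad_x = 2*3*0.0407 = 0.2441, grad_y = 2*8*-0.611 = -9.7756
  x_5 = 0.0407 - 0.1*0.2441 = 0.0163
  y_5 = -0.611 - 0.1*-9.7756 = 0.3666
f(0.0163, 0.3666) = 3*0.0163^2 + 8*0.3666^2 = 1.0759


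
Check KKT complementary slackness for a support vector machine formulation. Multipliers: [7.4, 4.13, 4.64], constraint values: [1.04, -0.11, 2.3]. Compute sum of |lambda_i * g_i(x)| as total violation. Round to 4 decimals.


KKT complementary slackness check:
lambda_1 * g_1 = 7.4 * 1.04 = 7.696
lambda_2 * g_2 = 4.13 * -0.11 = -0.4543
lambda_3 * g_3 = 4.64 * 2.3 = 10.672
Total violation = 7.696 + 0.4543 + 10.672 = 18.8223


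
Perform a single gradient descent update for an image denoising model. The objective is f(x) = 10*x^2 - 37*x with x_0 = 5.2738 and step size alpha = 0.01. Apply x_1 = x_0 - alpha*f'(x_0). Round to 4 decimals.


We compute the gradient at x_0 and apply the update.
f'(x) = 20*x - 37
f'(5.2738) = 20*5.2738 - 37 = 68.476
x_1 = 5.2738 - 0.01*68.476 = 4.589


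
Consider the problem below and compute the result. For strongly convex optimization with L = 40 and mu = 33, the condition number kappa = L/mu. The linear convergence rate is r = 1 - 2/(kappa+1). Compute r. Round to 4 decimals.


Step 1: Compute the condition number.
kappa = L/mu = 40/33 = 1.2121
Step 2: Compute the convergence rate.
r = 1 - 2/(kappa + 1) = 1 - 2*mu/(L + mu) = (L - mu)/(L + mu) = 7/73 = 0.0959


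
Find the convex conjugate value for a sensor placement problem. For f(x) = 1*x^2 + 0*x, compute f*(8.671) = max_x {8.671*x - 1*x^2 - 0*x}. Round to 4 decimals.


f*(y) = sup_x {y*x - a*x^2 - b*x} = sup_x {(y-b)*x - a*x^2}
FOC: (y - b) - 2a*x = 0 => x* = (y - b)/(2a)
x* = (8.671 - 0)/(2*1) = 4.3355
f*(8.671) = (y-b)^2/(4a) = (8.671 - 0)^2/(4*1)
= 75.1862/4 = 18.7966


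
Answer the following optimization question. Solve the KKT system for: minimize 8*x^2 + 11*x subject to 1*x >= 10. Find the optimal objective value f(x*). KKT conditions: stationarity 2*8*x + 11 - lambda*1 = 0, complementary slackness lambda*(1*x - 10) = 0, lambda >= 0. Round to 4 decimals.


Step 1: Try lambda = 0 (constraint inactive).
x_unc = -11/(2*8) = -0.6875
Check: 1*-0.6875 = -0.6875 < 10 -- violated!
Step 2: Constraint must be active: 1*x = 10
x* = 10/1 = 10.0
lambda = (2*8*10.0 + 11)/1 = 171.0
Step 3: Compute optimal value.
f(x*) = 8*10.0^2 + 11*10.0 = 910.0


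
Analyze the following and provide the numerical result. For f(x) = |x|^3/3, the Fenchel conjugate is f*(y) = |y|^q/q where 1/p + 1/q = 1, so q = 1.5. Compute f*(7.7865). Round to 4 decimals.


The conjugate exponent q satisfies 1/p + 1/q = 1.
p = 3, so q = 3/(3 - 1) = 1.5
|y|^q = 7.7865^1.5 = 21.7277
f*(7.7865) = 21.7277 / 1.5 = 14.4851


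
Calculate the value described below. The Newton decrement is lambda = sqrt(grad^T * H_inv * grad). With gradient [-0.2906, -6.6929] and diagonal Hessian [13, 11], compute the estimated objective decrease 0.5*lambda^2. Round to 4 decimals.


Step 1: H is diagonal, so H^(-1) * g = [-0.0224, -0.6084].
Step 2: g^T H^(-1) g = sum_i g_i^2 / H_ii
  = (-0.2906)^2/13 + (-6.6929)^2/11
  = 0.0065 + 4.0723 = 4.0788
Step 3: Objective decrease = 0.5 * g^T H^(-1) g = 2.0394


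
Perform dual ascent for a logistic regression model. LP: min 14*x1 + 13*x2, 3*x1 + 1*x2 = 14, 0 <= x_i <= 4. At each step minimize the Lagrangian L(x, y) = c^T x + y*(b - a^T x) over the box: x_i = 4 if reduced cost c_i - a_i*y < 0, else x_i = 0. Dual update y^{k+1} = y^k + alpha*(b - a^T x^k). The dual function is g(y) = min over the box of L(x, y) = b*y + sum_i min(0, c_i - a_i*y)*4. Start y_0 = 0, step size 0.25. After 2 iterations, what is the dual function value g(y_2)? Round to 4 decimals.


Dual ascent for LP: min 14*x1 + 13*x2, 3*x1 + 1*x2 = 14, 0 <= x_i <= 4
Step 1: y^k = 0.0, reduced costs: (14.0, 13.0)
  x^k = (0.0, 0.0), subgradient = b - a^T x = 14.0
  y^{k+1} = 0.0 + 0.25*14.0 = 3.5
Step 2: y^k = 3.5, reduced costs: (3.5, 9.5)
  x^k = (0.0, 0.0), subgradient = b - a^T x = 14.0
  y^{k+1} = 3.5 + 0.25*14.0 = 7.0
Dual objective at y_2 = 7.0: reduced costs (-7.0, 6.0), box minimizer x = (4.0, 0.0)
g(y_2) = b*y + (c1 - a1*y)*x1 + (c2 - a2*y)*x2 = 14*7.0 + (-7.0)*4.0 + 6.0*0.0 = 98.0 - 28.0 + 0.0 = 70.0


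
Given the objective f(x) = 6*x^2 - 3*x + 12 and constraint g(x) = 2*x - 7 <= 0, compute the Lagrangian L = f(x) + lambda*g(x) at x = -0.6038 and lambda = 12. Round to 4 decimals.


Step 1: Evaluate f(x).
f(-0.6038) = 6*(-0.6038)^2 - 3*(-0.6038) + 12 = 15.9988
Step 2: Evaluate g(x).
g(-0.6038) = 2*-0.6038 - 7 = -8.2076
Step 3: Compute Lagrangian.
L = 15.9988 + 12*-8.2076 = -82.4924


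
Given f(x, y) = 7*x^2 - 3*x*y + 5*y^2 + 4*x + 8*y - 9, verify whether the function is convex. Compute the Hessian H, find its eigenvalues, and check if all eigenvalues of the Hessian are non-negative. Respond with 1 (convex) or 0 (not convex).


The Hessian of f(x,y) = 7*x^2 - 3*x*y + 5*y^2 + 4*x + 8*y - 9 is:
H = [[14, -3], [-3, 10]]
Trace = 14 + 10 = 24
Determinant = 14*10 - (-3)^2 = 131
Discriminant = (24)^2 - 4*131 = 52.0
Eigenvalues: lambda_1 = 8.3944, lambda_2 = 15.6056
The function is convex.

1


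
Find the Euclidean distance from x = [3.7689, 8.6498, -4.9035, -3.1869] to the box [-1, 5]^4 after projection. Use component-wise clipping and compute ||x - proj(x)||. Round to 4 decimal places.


Project each component onto [-1, 5].
clip(3.7689) = 3.7689, clip(8.6498) = 5.0, clip(-4.9035) = -1.0, clip(-3.1869) = -1.0
Projection = [3.7689, 5.0, -1.0, -1.0]
Squared diffs: [0.0, 13.321, 15.2373, 4.7825]
Distance = sqrt(33.3408) = 5.7742


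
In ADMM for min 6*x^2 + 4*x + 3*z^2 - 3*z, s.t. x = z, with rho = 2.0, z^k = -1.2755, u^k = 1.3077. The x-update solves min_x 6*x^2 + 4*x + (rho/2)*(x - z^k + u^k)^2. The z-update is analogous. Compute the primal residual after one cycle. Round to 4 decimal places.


ADMM iteration with rho = 2.0, z^k = -1.2755, u^k = 1.3077
Step 1: x-update.
Minimize 6*x^2 + 4*x + (2.0/2)*(x + 1.2755 + 1.3077)^2
FOC: (2*6 + 2.0)*x = -4 + 2.0*(-1.2755 - 1.3077)
x^{k+1} = -0.6547
Step 2: z-update.
Minimize 3*z^2 - 3*z + (2.0/2)*(-0.6547 - z + 1.3077)^2
FOC: (2*3 + 2.0)*z = 3 + 2.0*(-0.6547 + 1.3077)
z^{k+1} = 0.5382
Step 3: u-update.
u^{k+1} = 1.3077 - 0.6547 - 0.5382 = 0.1147
Step 4: Primal residual = |-0.6547 - 0.5382| = 1.193


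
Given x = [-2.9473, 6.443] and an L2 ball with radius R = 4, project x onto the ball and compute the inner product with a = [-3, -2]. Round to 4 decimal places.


Step 1: Compute ||x|| (intermediates to 6 decimals).
||x|| = sqrt((-2.9473)^2 + 6.443^2) = 7.085113
Step 2: Project.
Since ||x|| > R, scale = R/||x|| = 4/7.085113 = 0.564564, proj(x) = scale * x
proj(x) = [-1.663939, 3.637486]
Step 3: Dot product.
a^T * proj(x) = -3*(-1.663939) - 2*3.637486 = -2.2832


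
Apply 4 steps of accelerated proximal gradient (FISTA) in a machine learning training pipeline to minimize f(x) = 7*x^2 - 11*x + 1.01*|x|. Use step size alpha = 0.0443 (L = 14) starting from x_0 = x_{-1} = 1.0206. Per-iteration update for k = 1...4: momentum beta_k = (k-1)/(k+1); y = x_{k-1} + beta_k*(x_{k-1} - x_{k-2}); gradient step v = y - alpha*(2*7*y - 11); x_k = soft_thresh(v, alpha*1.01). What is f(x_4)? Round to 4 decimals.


FISTA on f(x) = 7*x^2 - 11*x + 1.01*|x|
L = 14, alpha = 0.0443
Iteration 1: beta = 0.0, y = 1.0206 + 0.0*(1.0206 - 1.0206) = 1.0206
  grad(y) = 3.2884, v = y - alpha*grad = 0.8749
  prox(v) = soft_thresh(0.8749, 0.0447) = 0.8302
Iteration 2: beta = 0.3333, y = 0.8302 + 0.3333*(0.8302 - 1.0206) = 0.7667
  grad(y) = -0.2661, v = y - alpha*grad = 0.7785
  prox(v) = soft_thresh(0.7785, 0.0447) = 0.7338
Iteration 3: beta = 0.5, y = 0.7338 + 0.5*(0.7338 - 0.8302) = 0.6855
  grad(y) = -1.4025, v = y - alpha*grad = 0.7477
  prox(v) = soft_thresh(0.7477, 0.0447) = 0.7029
Iteration 4: beta = 0.6, y = 0.7029 + 0.6*(0.7029 - 0.7338) = 0.6844
  grad(y) = -1.418, v = y - alpha*grad = 0.7472
  prox(v) = soft_thresh(0.7472, 0.0447) = 0.7025
f(x_4) = 7*0.7025^2 - 11*0.7025 + 1.01*|0.7025| = -3.5634


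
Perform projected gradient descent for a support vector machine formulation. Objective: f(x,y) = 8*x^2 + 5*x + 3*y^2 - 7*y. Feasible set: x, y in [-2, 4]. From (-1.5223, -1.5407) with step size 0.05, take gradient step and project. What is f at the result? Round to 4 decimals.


Step 1: Compute gradient at (-1.5223, -1.5407).
grad_x = 2*8*-1.5223 + 5 = -19.3568
grad_y = 2*3*-1.5407 - 7 = -16.2442
Step 2: Gradient step.
x_raw = -1.5223 - 0.05*-19.3568 = -0.5545
y_raw = -1.5407 - 0.05*-16.2442 = -0.7285
Step 3: Project onto [-2, 4].
x_proj = clip(-0.5545) = -0.5545
y_proj = clip(-0.7285) = -0.7285
Step 4: Evaluate f.
f(-0.5545, -0.7285) = 6.3786


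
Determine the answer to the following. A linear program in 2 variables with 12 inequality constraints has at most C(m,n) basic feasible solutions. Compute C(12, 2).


Each vertex corresponds to some choice of n active constraints out of m, so the number of vertices is at most C(m, n) = m! / (n!(m-n)!).
m = 12, n = 2
Numerator: 12 * 11
Denominator: 2! = 2
C(12, 2) = 66


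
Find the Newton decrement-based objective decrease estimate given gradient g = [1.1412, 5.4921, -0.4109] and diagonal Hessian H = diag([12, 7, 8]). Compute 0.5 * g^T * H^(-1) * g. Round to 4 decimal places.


Step 1: H is diagonal, so H^(-1) * g = [0.0951, 0.7846, -0.0514].
Step 2: g^T H^(-1) g = sum_i g_i^2 / H_ii
  = (1.1412)^2/12 + (5.4921)^2/7 + (-0.4109)^2/8
  = 0.1085 + 4.309 + 0.0211 = 4.4387
Step 3: Objective decrease = 0.5 * g^T H^(-1) g = 2.2193


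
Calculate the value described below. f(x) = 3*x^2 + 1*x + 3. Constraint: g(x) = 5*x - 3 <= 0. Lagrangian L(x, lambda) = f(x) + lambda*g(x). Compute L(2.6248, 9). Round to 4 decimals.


Step 1: Evaluate f(x).
f(2.6248) = 3*2.6248^2 + 1*2.6248 + 3 = 26.2935
Step 2: Evaluate g(x).
g(2.6248) = 5*2.6248 - 3 = 10.124
Step 3: Compute Lagrangian.
L = 26.2935 + 9*10.124 = 117.4095


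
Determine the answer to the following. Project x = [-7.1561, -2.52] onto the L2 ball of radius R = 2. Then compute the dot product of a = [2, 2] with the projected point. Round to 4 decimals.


Step 1: Compute ||x|| (intermediates to 6 decimals).
||x|| = sqrt((-7.1561)^2 + (-2.52)^2) = 7.586842
Step 2: Project.
Since ||x|| > R, scale = R/||x|| = 2/7.586842 = 0.263614, proj(x) = scale * x
proj(x) = [-1.886448, -0.664307]
Step 3: Dot product.
a^T * proj(x) = 2*(-1.886448) + 2*(-0.664307) = -5.1015


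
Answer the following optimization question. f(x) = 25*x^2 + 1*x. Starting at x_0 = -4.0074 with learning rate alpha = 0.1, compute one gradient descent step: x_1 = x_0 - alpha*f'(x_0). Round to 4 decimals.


We compute the gradient at x_0 and apply the update.
f'(x) = 50*x + 1
f'(-4.0074) = 50*-4.0074 + 1 = -199.37
x_1 = -4.0074 - 0.1*-199.37 = 15.9296


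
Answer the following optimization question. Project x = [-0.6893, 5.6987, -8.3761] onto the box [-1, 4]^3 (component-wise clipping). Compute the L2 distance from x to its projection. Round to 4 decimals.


Project each component onto [-1, 4].
clip(-0.6893) = -0.6893, clip(5.6987) = 4.0, clip(-8.3761) = -1.0
Projection = [-0.6893, 4.0, -1.0]
Squared diffs: [0.0, 2.8856, 54.4069]
Distance = sqrt(57.2925) = 7.5692


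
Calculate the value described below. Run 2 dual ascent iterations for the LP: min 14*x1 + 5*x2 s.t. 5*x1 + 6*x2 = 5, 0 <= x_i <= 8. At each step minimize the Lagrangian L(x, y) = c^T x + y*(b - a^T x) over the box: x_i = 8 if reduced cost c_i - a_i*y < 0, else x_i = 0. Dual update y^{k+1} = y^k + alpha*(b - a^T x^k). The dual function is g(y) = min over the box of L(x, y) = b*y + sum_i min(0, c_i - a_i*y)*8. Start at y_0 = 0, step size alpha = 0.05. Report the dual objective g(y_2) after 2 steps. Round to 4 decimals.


Dual ascent for LP: min 14*x1 + 5*x2, 5*x1 + 6*x2 = 5, 0 <= x_i <= 8
Step 1: y^k = 0.0, reduced costs: (14.0, 5.0)
  x^k = (0.0, 0.0), subgradient = b - a^T x = 5.0
  y^{k+1} = 0.0 + 0.05*5.0 = 0.25
Step 2: y^k = 0.25, reduced costs: (12.75, 3.5)
  x^k = (0.0, 0.0), subgradient = b - a^T x = 5.0
  y^{k+1} = 0.25 + 0.05*5.0 = 0.5
Dual objective at y_2 = 0.5: reduced costs (11.5, 2.0), box minimizer x = (0.0, 0.0)
g(y_2) = b*y + (c1 - a1*y)*x1 + (c2 - a2*y)*x2 = 5*0.5 + 11.5*0.0 + 2.0*0.0 = 2.5 + 0.0 + 0.0 = 2.5


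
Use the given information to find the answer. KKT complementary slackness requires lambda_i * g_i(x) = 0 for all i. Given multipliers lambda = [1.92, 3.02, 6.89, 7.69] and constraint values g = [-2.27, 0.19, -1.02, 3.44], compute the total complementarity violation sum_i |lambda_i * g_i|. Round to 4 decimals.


KKT complementary slackness check:
lambda_1 * g_1 = 1.92 * -2.27 = -4.3584
lambda_2 * g_2 = 3.02 * 0.19 = 0.5738
lambda_3 * g_3 = 6.89 * -1.02 = -7.0278
lambda_4 * g_4 = 7.69 * 3.44 = 26.4536
Total violation = 4.3584 + 0.5738 + 7.0278 + 26.4536 = 38.4136


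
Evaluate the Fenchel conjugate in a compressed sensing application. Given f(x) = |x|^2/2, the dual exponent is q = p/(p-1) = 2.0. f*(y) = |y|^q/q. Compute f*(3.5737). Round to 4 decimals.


The conjugate exponent q satisfies 1/p + 1/q = 1.
p = 2, so q = 2/(2 - 1) = 2.0
|y|^q = 3.5737^2.0 = 12.7713
f*(3.5737) = 12.7713 / 2.0 = 6.3857


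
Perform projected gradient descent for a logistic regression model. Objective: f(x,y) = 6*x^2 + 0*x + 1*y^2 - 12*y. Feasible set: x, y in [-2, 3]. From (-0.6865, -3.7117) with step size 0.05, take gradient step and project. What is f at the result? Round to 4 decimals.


Step 1: Compute gradient at (-0.6865, -3.7117).
grad_x = 2*6*-0.6865 + 0 = -8.238
grad_y = 2*1*-3.7117 - 12 = -19.4234
Step 2: Gradient step.
x_raw = -0.6865 - 0.05*-8.238 = -0.2746
y_raw = -3.7117 - 0.05*-19.4234 = -2.7405
Step 3: Project onto [-2, 3].
x_proj = clip(-0.2746) = -0.2746
y_proj = clip(-2.7405) = -2.0
Step 4: Evaluate f.
f(-0.2746, -2.0) = 28.4524


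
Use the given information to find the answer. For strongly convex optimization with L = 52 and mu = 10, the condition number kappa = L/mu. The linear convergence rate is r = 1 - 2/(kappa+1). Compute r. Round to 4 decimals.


Step 1: Compute the condition number.
kappa = L/mu = 52/10 = 5.2
Step 2: Compute the convergence rate.
r = 1 - 2/(kappa + 1) = 1 - 2*mu/(L + mu) = (L - mu)/(L + mu) = 42/62 = 0.6774


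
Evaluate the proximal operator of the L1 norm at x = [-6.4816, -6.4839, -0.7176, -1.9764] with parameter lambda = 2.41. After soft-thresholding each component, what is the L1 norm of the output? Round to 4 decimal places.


Soft-thresholding with lambda = 2.41:
prox(-6.4816) = sign(-6.4816)*max(|-6.4816| - 2.41, 0) = -4.0716
prox(-6.4839) = sign(-6.4839)*max(|-6.4839| - 2.41, 0) = -4.0739
prox(-0.7176) = sign(-0.7176)*max(|-0.7176| - 2.41, 0) = 0.0
prox(-1.9764) = sign(-1.9764)*max(|-1.9764| - 2.41, 0) = 0.0
prox(x) = [-4.0716, -4.0739, 0.0, 0.0]
||prox(x)||_1 = 4.0716 + 4.0739 + 0.0 + 0.0 = 8.1455


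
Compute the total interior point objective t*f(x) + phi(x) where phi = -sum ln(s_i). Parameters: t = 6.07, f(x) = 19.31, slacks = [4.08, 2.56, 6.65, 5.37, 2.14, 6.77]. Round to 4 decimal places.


Step 1: Compute log-barrier.
ln values: [1.4061, 0.94, 1.8946, 1.6808, 0.7608, 1.9125]
phi = -(1.4061 + 0.94 + 1.8946 + 1.6808 + 0.7608 + 1.9125) = -8.5949
Step 2: Compute augmented objective.
t*f(x) = 6.07*19.31 = 117.2117
Total = 117.2117 - 8.5949 = 108.6168


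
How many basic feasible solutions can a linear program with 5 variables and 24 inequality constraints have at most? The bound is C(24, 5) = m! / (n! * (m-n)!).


Each vertex corresponds to some choice of n active constraints out of m, so the number of vertices is at most C(m, n) = m! / (n!(m-n)!).
m = 24, n = 5
Numerator: 24 * 23 * 22 * 21 * 20
Denominator: 5! = 120
C(24, 5) = 42504


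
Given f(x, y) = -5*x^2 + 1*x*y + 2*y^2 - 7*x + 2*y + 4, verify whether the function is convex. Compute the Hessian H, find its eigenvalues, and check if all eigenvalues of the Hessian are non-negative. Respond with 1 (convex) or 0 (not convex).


The Hessian of f(x,y) = -5*x^2 + 1*x*y + 2*y^2 - 7*x + 2*y + 4 is:
H = [[-10, 1], [1, 4]]
Trace = -10 + 4 = -6
Determinant = -10*4 - (1)^2 = -41
Discriminant = (-6)^2 - 4*-41 = 200.0
Eigenvalues: lambda_1 = -10.0711, lambda_2 = 4.0711
The function is not convex.

0


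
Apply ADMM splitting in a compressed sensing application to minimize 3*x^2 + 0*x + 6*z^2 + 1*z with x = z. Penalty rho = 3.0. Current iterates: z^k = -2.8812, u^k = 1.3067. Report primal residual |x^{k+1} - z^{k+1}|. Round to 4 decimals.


ADMM iteration with rho = 3.0, z^k = -2.8812, u^k = 1.3067
Step 1: x-update.
Minimize 3*x^2 + 0*x + (3.0/2)*(x + 2.8812 + 1.3067)^2
FOC: (2*3 + 3.0)*x = 0 + 3.0*(-2.8812 - 1.3067)
x^{k+1} = -1.396
Step 2: z-update.
Minimize 6*z^2 + 1*z + (3.0/2)*(-1.396 - z + 1.3067)^2
FOC: (2*6 + 3.0)*z = -1 + 3.0*(-1.396 + 1.3067)
z^{k+1} = -0.0845
Step 3: u-update.
u^{k+1} = 1.3067 - 1.396 + 0.0845 = -0.0047
Step 4: Primal residual = |-1.396 + 0.0845| = 1.3114


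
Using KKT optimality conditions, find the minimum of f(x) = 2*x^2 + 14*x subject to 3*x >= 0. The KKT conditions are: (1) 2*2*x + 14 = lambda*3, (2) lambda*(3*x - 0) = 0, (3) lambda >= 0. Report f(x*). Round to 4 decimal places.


Step 1: Try lambda = 0 (constraint inactive).
x_unc = -14/(2*2) = -3.5
Check: 3*-3.5 = -10.5 < 0 -- violated!
Step 2: Constraint must be active: 3*x = 0
x* = 0/3 = 0.0
lambda = (2*2*0.0 + 14)/3 = 4.6667
Step 3: Compute optimal value.
f(x*) = 2*0.0^2 + 14*0.0 = 0.0


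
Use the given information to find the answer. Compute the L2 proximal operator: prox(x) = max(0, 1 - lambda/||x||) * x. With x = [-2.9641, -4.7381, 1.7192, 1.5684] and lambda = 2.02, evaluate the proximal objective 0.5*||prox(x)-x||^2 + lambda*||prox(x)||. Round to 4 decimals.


Step 1: Compute ||x||.
||x|| = 6.054
Step 2: Compute scaling factor.
scale = max(0, 1 - 2.02/6.054) = 0.6663
Step 3: prox(x) = [-1.9751, -3.1572, 1.1456, 1.0451]
||prox(x)|| = 4.034
Step 4: Proximal objective.
0.5*||prox-x||^2 = 2.0402
lambda*||prox|| = 8.1487
Total = 10.1889


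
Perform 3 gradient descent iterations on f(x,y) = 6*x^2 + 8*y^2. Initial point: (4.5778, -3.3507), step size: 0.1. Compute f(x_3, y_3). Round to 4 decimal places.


Gradient descent on f(x,y) = 6*x^2 + 8*y^2.
Starting point: (4.5778, -3.3507), alpha = 0.1
Step 1: grad_x = 2*6*4.5778 = 54.9336, grad_y = 2*8*-3.3507 = -53.6112
  x_1 = 4.5778 - 0.1*54.9336 = -0.9156
  y_1 = -3.3507 - 0.1*-53.6112 = 2.0104
Step 2: grad_x = 2*6*-0.9156 = -10.9867, grad_y = 2*8*2.0104 = 32.1667
  x_2 = -0.9156 - 0.1*-10.9867 = 0.1831
  y_2 = 2.0104 - 0.1*32.1667 = -1.2063
Step 3: grad_x = 2*6*0.1831 = 2.1973, grad_y = 2*8*-1.2063 = -19.3
  x_3 = 0.1831 - 0.1*2.1973 = -0.0366
  y_3 = -1.2063 - 0.1*-19.3 = 0.7238
f(-0.0366, 0.7238) = 6*(-0.0366)^2 + 8*0.7238^2 = 4.1986


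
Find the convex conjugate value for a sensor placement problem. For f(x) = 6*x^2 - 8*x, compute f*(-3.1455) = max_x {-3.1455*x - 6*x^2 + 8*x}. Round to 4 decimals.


f*(y) = sup_x {y*x - a*x^2 - b*x} = sup_x {(y-b)*x - a*x^2}
FOC: (y - b) - 2a*x = 0 => x* = (y - b)/(2a)
x* = (-3.1455 + 8)/(2*6) = 0.4045
f*(-3.1455) = (y-b)^2/(4a) = (-3.1455 + 8)^2/(4*6)
= 23.5662/24 = 0.9819


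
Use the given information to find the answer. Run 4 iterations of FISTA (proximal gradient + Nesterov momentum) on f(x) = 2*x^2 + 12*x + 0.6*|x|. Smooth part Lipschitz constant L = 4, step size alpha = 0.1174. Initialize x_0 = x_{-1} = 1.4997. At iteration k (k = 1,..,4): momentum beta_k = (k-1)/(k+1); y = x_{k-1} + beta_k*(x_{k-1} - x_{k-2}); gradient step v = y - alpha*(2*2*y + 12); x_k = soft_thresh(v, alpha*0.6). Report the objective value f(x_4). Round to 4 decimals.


FISTA on f(x) = 2*x^2 + 12*x + 0.6*|x|
L = 4, alpha = 0.1174
Iteration 1: beta = 0.0, y = 1.4997 + 0.0*(1.4997 - 1.4997) = 1.4997
  grad(y) = 17.9988, v = y - alpha*grad = -0.6134
  prox(v) = soft_thresh(-0.6134, 0.0704) = -0.5429
Iteration 2: beta = 0.3333, y = -0.5429 + 0.3333*(-0.5429 - 1.4997) = -1.2238
  grad(y) = 7.1048, v = y - alpha*grad = -2.0579
  prox(v) = soft_thresh(-2.0579, 0.0704) = -1.9875
Iteration 3: beta = 0.5, y = -1.9875 + 0.5*(-1.9875 + 0.5429) = -2.7097
  grad(y) = 1.1611, v = y - alpha*grad = -2.846
  prox(v) = soft_thresh(-2.846, 0.0704) = -2.7756
Iteration 4: beta = 0.6, y = -2.7756 + 0.6*(-2.7756 + 1.9875) = -3.2485
  grad(y) = -0.9939, v = y - alpha*grad = -3.1318
  prox(v) = soft_thresh(-3.1318, 0.0704) = -3.0614
f(x_4) = 2*(-3.0614)^2 + 12*(-3.0614) + 0.6*|-3.0614| = -16.1557
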